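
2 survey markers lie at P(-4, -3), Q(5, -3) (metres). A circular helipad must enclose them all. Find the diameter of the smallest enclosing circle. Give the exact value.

The smallest circle enclosing two points has them as diameter endpoints.
Centre = midpoint = (0.5, -3); r² = |PQ|²/4 = 81/4 = 20.25.
Diameter = 2r = 2√(20.25) = 9.

9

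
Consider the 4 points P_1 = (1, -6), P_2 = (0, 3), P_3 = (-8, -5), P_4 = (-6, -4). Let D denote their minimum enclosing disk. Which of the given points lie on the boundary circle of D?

P_1, P_2, P_3

The minimum enclosing circle is determined by three boundary points: P_1, P_2, P_3.
Their circumcentre is (-3.1, -1.9) with r² = 33.62.
The farthest remaining point P_4 is at distance² 12.82 ≤ 33.62.
The points at distance exactly r from the centre are P_1, P_2, P_3 — 3 points.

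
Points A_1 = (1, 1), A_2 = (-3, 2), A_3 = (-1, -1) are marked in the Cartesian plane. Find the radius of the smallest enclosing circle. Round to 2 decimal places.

Side lengths²: A_1A_2² = 17, A_1A_3² = 8, A_2A_3² = 13.
Since A_1A_2² = 17 < 13 + 8 = 21, the triangle is acute, so the smallest enclosing circle is the circumcircle.
Circumcentre = (-1.1, 1.1), r² = 4.42.
r = √(4.42) ≈ 2.10.

2.10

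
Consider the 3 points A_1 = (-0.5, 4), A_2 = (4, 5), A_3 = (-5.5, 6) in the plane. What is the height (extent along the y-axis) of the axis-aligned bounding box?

2

max y = 6, min y = 4, so height = 2.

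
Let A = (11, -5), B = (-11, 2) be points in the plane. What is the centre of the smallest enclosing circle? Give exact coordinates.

The smallest circle enclosing two points has them as diameter endpoints.
Centre = midpoint = (0, -1.5); r² = |AB|²/4 = 533/4 = 133.25.
Centre = (0, -1.5).

(0, -1.5)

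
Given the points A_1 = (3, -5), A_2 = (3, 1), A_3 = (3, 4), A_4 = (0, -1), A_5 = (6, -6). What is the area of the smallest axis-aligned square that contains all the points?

100

The bounding box has width 6 and height 10.
An axis-aligned square enclosing the set must have side ≥ max(width, height).
So the minimum side is max(6, 10) = 10.
Area = 10² = 100.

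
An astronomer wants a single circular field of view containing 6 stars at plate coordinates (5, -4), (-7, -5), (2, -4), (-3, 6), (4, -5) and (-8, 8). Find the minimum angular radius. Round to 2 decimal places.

A smallest enclosing disk is always determined by at most three of the input points on its boundary.
The minimum enclosing circle is determined by three boundary points: (5, -4), (4, -5), (-8, 8).
Their circumcentre is (-1.74, 1.74) with r² = 78.3752.
The farthest remaining point (-7, -5) is at distance² 73.0952 ≤ 78.3752.
r = √(78.3752) ≈ 8.85.

8.85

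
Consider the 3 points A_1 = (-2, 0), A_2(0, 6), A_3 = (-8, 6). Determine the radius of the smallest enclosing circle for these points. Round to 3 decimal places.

4.472

Side lengths²: A_1A_2² = 40, A_1A_3² = 72, A_2A_3² = 64.
Since A_1A_3² = 72 < 64 + 40 = 104, the triangle is acute, so the smallest enclosing circle is the circumcircle.
Circumcentre = (-4, 4), r² = 20.
r = √20 ≈ 4.472.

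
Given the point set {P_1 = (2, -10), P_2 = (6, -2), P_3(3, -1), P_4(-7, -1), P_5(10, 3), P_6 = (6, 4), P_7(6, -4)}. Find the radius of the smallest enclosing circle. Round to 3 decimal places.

A smallest enclosing disk is always determined by at most three of the input points on its boundary.
The minimum enclosing circle is determined by three boundary points: P_1, P_4, P_5.
Their circumcentre is (83/42, -43/42) with r² = 71065/882.
The farthest remaining point P_6 is at distance² 36541/882 ≤ 71065/882.
r = √(71065/882) ≈ 8.976.

8.976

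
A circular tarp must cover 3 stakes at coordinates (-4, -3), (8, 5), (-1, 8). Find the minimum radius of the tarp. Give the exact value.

Call the three points A, B, C in the order given.
Side lengths²: AB² = 208, AC² = 130, BC² = 90.
Since AB² = 208 < 130 + 90 = 220, the triangle is acute, so the smallest enclosing circle is the circumcircle.
Circumcentre = (16/9, 4/3), r² = 4225/81.
r = √(4225/81) = 65/9.

65/9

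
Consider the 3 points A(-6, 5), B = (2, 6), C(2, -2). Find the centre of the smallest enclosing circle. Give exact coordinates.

(-1.5625, 2)

Side lengths²: AB² = 65, AC² = 113, BC² = 64.
Since AC² = 113 < 65 + 64 = 129, the triangle is acute, so the smallest enclosing circle is the circumcircle.
Circumcentre = (-1.5625, 2), r² = 28.69140625.
Centre = (-1.5625, 2).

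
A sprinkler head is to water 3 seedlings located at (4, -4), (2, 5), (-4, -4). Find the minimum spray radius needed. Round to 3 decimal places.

5.540

Call the three points A, B, C in the order given.
Side lengths²: AB² = 85, AC² = 64, BC² = 117.
Since BC² = 117 < 85 + 64 = 149, the triangle is acute, so the smallest enclosing circle is the circumcircle.
Circumcentre = (0, -1/6), r² = 1105/36.
r = √(1105/36) ≈ 5.540.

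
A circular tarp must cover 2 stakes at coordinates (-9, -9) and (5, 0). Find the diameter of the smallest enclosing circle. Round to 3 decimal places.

16.643

The smallest circle enclosing two points has them as diameter endpoints.
Centre = midpoint = (-2, -4.5); r² = |(-9, -9)−(5, 0)|²/4 = 277/4 = 69.25.
Diameter = 2r = 2√(69.25) ≈ 16.643.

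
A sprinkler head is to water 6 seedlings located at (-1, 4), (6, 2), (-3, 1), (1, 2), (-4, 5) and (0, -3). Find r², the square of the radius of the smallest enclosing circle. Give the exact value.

33245/1156

The minimum enclosing circle of a finite set is fixed by two of the points (as a diameter) or three (as a circumcircle).
The minimum enclosing circle is determined by three boundary points: (6, 2), (-4, 5), (0, -3).
Their circumcentre is (11/17, 79/34) with r² = 33245/1156.
The farthest remaining point (-3, 1) is at distance² 17401/1156 ≤ 33245/1156.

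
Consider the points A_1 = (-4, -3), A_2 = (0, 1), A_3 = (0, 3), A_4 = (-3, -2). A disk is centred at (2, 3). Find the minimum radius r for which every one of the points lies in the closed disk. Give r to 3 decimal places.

8.485

The required radius is the distance from (2, 3) to the farthest point.
Squared distances: 72, 8, 4, 50.
Maximum is 72, attained at A_1.
r = √72 ≈ 8.485.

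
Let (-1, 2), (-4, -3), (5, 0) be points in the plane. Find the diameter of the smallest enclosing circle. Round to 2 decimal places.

9.49

Call the three points A, B, C in the order given.
Side lengths²: AB² = 34, AC² = 40, BC² = 90.
Since BC² = 90 ≥ 40 + 34 = 74, the angle opposite BC is not acute, so the smallest enclosing circle has BC as diameter.
Centre = midpoint of BC = (0.5, -1.5), r² = 90/4 = 22.5.
Diameter = 2r = 2√(22.5) ≈ 9.49.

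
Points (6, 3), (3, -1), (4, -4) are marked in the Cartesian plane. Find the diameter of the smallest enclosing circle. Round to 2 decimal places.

7.28

Call the three points A, B, C in the order given.
Side lengths²: AB² = 25, AC² = 53, BC² = 10.
Since AC² = 53 ≥ 25 + 10 = 35, the angle opposite AC is not acute, so the smallest enclosing circle has AC as diameter.
Centre = midpoint of AC = (5, -0.5), r² = 53/4 = 13.25.
Diameter = 2r = 2√(13.25) ≈ 7.28.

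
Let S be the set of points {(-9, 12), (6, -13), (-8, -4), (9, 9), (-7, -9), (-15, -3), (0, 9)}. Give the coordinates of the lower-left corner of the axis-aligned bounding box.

(-15, -13)

x-range [-15, 9], y-range [-13, 12].
The lower-left corner is (-15, -13).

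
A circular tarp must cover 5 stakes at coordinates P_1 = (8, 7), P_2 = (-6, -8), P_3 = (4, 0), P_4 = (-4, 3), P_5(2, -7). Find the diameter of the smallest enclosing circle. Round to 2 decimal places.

The farthest pair is P_1–P_2 with squared distance 421. The circle on this segment as diameter has centre (1, -0.5) and r² = 421/4 = 105.25.
Check P_3: distance² to centre = 9.25 ≤ 105.25, so it lies inside.
All remaining points lie in this disk, and no smaller disk contains both endpoints, so this is the minimum enclosing circle.
Diameter = 2r = 2√(105.25) ≈ 20.52.

20.52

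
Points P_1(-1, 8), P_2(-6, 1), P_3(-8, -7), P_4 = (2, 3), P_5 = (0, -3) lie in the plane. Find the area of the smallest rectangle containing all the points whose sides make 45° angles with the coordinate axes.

132

In coordinates u = x + y, v = x − y the rectangle is axis-aligned; the map (x,y)→(u,v) scales areas by 2.
u-values: 7, -5, -15, 5, -3; range = 7 − (-15) = 22.
v-values: -9, -7, -1, -1, 3; range = 3 − (-9) = 12.
Area = (22 × 12) / 2 = 132.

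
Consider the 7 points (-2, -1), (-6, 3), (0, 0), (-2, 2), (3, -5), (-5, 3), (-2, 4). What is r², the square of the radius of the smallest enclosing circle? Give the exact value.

The minimum enclosing circle of a finite set is fixed by two of the points (as a diameter) or three (as a circumcircle).
The farthest pair is (-6, 3)–(3, -5) with squared distance 145. The circle on this segment as diameter has centre (-1.5, -1) and r² = 145/4 = 36.25.
Check (-2, -1): distance² to centre = 0.25 ≤ 36.25, so it lies inside.
All remaining points lie in this disk, and no smaller disk contains both endpoints, so this is the minimum enclosing circle.

36.25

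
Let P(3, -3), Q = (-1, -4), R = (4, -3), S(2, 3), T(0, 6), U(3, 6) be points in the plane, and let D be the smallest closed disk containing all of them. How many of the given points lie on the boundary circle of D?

2

The minimum enclosing circle of a finite set is fixed by two of the points (as a diameter) or three (as a circumcircle).
The farthest pair is Q–U with squared distance 116. The circle on this segment as diameter has centre (1, 1) and r² = 116/4 = 29.
Check P: distance² to centre = 20 ≤ 29, so it lies inside.
All remaining points lie in this disk, and no smaller disk contains both endpoints, so this is the minimum enclosing circle.
The points at distance exactly r from the centre are Q, U — 2 points.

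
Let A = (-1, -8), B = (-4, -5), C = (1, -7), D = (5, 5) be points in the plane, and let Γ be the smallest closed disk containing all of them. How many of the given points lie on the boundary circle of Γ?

By Welzl's lemma the MEC is supported by two points (diametrically opposite) or three points (on a circumcircle).
The farthest pair is A–D with squared distance 205. The circle on this segment as diameter has centre (2, -1.5) and r² = 205/4 = 51.25.
Check B: distance² to centre = 48.25 ≤ 51.25, so it lies inside.
All remaining points lie in this disk, and no smaller disk contains both endpoints, so this is the minimum enclosing circle.
The points at distance exactly r from the centre are A, D — 2 points.

2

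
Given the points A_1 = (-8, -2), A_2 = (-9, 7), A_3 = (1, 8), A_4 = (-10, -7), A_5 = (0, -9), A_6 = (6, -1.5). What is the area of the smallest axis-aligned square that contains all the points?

The bounding box has width 16 and height 17.
An axis-aligned square enclosing the set must have side ≥ max(width, height).
So the minimum side is max(16, 17) = 17.
Area = 17² = 289.

289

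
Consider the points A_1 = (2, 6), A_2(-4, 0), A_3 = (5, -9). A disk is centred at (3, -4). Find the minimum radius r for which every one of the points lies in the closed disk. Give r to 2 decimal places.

10.05

The required radius is the distance from (3, -4) to the farthest point.
Squared distances: 101, 65, 29.
Maximum is 101, attained at A_1.
r = √101 ≈ 10.05.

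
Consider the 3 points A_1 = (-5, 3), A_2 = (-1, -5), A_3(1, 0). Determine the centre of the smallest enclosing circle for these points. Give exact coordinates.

(-3, -1)

Side lengths²: A_1A_2² = 80, A_1A_3² = 45, A_2A_3² = 29.
Since A_1A_2² = 80 ≥ 45 + 29 = 74, the angle opposite A_1A_2 is not acute, so the smallest enclosing circle has A_1A_2 as diameter.
Centre = midpoint of A_1A_2 = (-3, -1), r² = 80/4 = 20.
Centre = (-3, -1).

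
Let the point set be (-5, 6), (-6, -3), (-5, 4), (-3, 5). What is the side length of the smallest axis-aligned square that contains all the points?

The bounding box has width 3 and height 9.
An axis-aligned square enclosing the set must have side ≥ max(width, height).
So the minimum side is max(3, 9) = 9.

9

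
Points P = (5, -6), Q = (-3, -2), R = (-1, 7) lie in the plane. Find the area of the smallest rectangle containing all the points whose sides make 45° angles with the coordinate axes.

In coordinates u = x + y, v = x − y the rectangle is axis-aligned; the map (x,y)→(u,v) scales areas by 2.
u-values: -1, -5, 6; range = 6 − (-5) = 11.
v-values: 11, -1, -8; range = 11 − (-8) = 19.
Area = (11 × 19) / 2 = 104.5.

104.5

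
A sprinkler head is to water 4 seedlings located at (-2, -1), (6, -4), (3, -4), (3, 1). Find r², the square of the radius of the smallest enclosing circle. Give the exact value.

The farthest pair is (-2, -1)–(6, -4) with squared distance 73. The circle on this segment as diameter has centre (2, -2.5) and r² = 73/4 = 18.25.
Check (3, -4): distance² to centre = 3.25 ≤ 18.25, so it lies inside.
All remaining points lie in this disk, and no smaller disk contains both endpoints, so this is the minimum enclosing circle.

18.25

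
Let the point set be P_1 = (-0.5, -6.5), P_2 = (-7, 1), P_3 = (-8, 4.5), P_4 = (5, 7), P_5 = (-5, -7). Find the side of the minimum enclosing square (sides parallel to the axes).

14

The bounding box has width 13 and height 14.
An axis-aligned square enclosing the set must have side ≥ max(width, height).
So the minimum side is max(13, 14) = 14.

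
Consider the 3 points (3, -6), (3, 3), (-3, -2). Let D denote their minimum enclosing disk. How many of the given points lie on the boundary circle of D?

Call the three points A, B, C in the order given.
Side lengths²: AB² = 81, AC² = 52, BC² = 61.
Since AB² = 81 < 61 + 52 = 113, the triangle is acute, so the smallest enclosing circle is the circumcircle.
Circumcentre = (5/3, -1.5), r² = 793/36.
The points at distance exactly r from the centre are (3, -6), (3, 3), (-3, -2) — 3 points.

3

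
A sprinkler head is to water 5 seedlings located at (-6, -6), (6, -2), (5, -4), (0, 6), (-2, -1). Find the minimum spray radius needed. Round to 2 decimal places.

The minimum enclosing circle of a finite set is fixed by two of the points (as a diameter) or three (as a circumcircle).
The minimum enclosing circle is determined by three boundary points: (-6, -6), (6, -2), (0, 6).
Their circumcentre is (-1, -1) with r² = 50.
The farthest remaining point (5, -4) is at distance² 45 ≤ 50.
r = √50 ≈ 7.07.

7.07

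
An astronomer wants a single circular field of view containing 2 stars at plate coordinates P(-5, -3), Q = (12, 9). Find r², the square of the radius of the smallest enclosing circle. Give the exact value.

108.25

The smallest circle enclosing two points has them as diameter endpoints.
Centre = midpoint = (3.5, 3); r² = |PQ|²/4 = 433/4 = 108.25.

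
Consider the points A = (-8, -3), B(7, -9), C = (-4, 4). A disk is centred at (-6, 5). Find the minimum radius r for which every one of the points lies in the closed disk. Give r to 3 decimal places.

The required radius is the distance from (-6, 5) to the farthest point.
Squared distances: 68, 365, 5.
Maximum is 365, attained at B.
r = √365 ≈ 19.105.

19.105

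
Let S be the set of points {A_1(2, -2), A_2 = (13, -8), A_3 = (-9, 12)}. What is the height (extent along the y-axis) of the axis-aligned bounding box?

20

max y = 12, min y = -8, so height = 20.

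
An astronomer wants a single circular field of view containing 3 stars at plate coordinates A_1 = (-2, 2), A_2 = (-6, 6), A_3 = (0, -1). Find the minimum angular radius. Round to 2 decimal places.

Side lengths²: A_1A_2² = 32, A_1A_3² = 13, A_2A_3² = 85.
Since A_2A_3² = 85 ≥ 32 + 13 = 45, the angle opposite A_2A_3 is not acute, so the smallest enclosing circle has A_2A_3 as diameter.
Centre = midpoint of A_2A_3 = (-3, 2.5), r² = 85/4 = 21.25.
r = √(21.25) ≈ 4.61.

4.61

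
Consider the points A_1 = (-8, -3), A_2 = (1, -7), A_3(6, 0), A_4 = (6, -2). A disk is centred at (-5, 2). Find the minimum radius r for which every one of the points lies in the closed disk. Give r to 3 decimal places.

The required radius is the distance from (-5, 2) to the farthest point.
Squared distances: 34, 117, 125, 137.
Maximum is 137, attained at A_4.
r = √137 ≈ 11.705.

11.705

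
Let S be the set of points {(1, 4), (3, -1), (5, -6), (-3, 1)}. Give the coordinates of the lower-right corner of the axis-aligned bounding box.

x-range [-3, 5], y-range [-6, 4].
The lower-right corner is (5, -6).

(5, -6)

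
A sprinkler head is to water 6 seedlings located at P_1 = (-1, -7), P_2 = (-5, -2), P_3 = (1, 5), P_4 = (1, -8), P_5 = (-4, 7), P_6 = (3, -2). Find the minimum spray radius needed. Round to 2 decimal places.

The farthest pair is P_4–P_5 with squared distance 250. The circle on this segment as diameter has centre (-1.5, -0.5) and r² = 250/4 = 62.5.
Check P_1: distance² to centre = 42.5 ≤ 62.5, so it lies inside.
All remaining points lie in this disk, and no smaller disk contains both endpoints, so this is the minimum enclosing circle.
r = √(62.5) ≈ 7.91.

7.91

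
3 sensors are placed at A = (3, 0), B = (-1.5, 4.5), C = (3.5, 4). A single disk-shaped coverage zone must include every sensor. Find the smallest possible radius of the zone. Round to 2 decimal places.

3.18

Side lengths²: AB² = 40.5, AC² = 16.25, BC² = 25.25.
Since AB² = 40.5 < 25.25 + 16.25 = 41.5, the triangle is acute, so the smallest enclosing circle is the circumcircle.
Circumcentre = (29/36, 83/36), r² = 6565/648.
r = √(6565/648) ≈ 3.18.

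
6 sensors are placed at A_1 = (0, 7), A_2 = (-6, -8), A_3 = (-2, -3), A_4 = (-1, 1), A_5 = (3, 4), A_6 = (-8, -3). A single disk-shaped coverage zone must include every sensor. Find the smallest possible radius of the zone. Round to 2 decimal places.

8.08

The minimum enclosing circle of a finite set is fixed by two of the points (as a diameter) or three (as a circumcircle).
The farthest pair is A_1–A_2 with squared distance 261. The circle on this segment as diameter has centre (-3, -0.5) and r² = 261/4 = 65.25.
Check A_3: distance² to centre = 7.25 ≤ 65.25, so it lies inside.
All remaining points lie in this disk, and no smaller disk contains both endpoints, so this is the minimum enclosing circle.
r = √(65.25) ≈ 8.08.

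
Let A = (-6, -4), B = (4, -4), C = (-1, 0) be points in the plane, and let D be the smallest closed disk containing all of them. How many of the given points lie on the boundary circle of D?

2

Side lengths²: AB² = 100, AC² = 41, BC² = 41.
Since AB² = 100 ≥ 41 + 41 = 82, the angle opposite AB is not acute, so the smallest enclosing circle has AB as diameter.
Centre = midpoint of AB = (-1, -4), r² = 100/4 = 25.
The points at distance exactly r from the centre are A, B — 2 points.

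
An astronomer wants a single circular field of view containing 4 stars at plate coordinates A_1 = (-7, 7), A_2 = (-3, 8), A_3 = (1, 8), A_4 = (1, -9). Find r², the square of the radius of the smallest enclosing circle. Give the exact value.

By Welzl's lemma the MEC is supported by two points (diametrically opposite) or three points (on a circumcircle).
The minimum enclosing circle is determined by three boundary points: A_1, A_3, A_4.
Their circumcentre is (-2, -0.5) with r² = 81.25.
The farthest remaining point A_2 is at distance² 73.25 ≤ 81.25.

81.25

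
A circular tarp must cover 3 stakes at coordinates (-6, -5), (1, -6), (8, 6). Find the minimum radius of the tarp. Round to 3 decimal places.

8.902

Call the three points A, B, C in the order given.
Side lengths²: AB² = 50, AC² = 317, BC² = 193.
Since AC² = 317 ≥ 193 + 50 = 243, the angle opposite AC is not acute, so the smallest enclosing circle has AC as diameter.
Centre = midpoint of AC = (1, 0.5), r² = 317/4 = 79.25.
r = √(79.25) ≈ 8.902.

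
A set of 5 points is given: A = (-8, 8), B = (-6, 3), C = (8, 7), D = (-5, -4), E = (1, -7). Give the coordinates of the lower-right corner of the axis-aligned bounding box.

(8, -7)

x-range [-8, 8], y-range [-7, 8].
The lower-right corner is (8, -7).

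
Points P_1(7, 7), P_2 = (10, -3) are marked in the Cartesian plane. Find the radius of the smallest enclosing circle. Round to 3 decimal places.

The smallest circle enclosing two points has them as diameter endpoints.
Centre = midpoint = (8.5, 2); r² = |P_1P_2|²/4 = 109/4 = 27.25.
r = √(27.25) ≈ 5.220.

5.220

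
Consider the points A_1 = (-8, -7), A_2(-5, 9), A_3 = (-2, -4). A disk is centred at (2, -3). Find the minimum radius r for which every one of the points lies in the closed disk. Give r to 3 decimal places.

13.892

The required radius is the distance from (2, -3) to the farthest point.
Squared distances: 116, 193, 17.
Maximum is 193, attained at A_2.
r = √193 ≈ 13.892.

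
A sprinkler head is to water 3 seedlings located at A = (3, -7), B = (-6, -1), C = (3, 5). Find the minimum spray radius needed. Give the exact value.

Side lengths²: AB² = 117, AC² = 144, BC² = 117.
Since AC² = 144 < 117 + 117 = 234, the triangle is acute, so the smallest enclosing circle is the circumcircle.
Circumcentre = (0.5, -1), r² = 42.25.
r = √(42.25) = 6.5.

6.5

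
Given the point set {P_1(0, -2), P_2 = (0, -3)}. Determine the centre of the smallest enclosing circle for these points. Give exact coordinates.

The smallest circle enclosing two points has them as diameter endpoints.
Centre = midpoint = (0, -2.5); r² = |P_1P_2|²/4 = 1/4 = 0.25.
Centre = (0, -2.5).

(0, -2.5)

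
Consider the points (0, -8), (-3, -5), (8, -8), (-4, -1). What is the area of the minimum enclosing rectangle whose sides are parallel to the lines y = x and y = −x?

In coordinates u = x + y, v = x − y the rectangle is axis-aligned; the map (x,y)→(u,v) scales areas by 2.
u-values: -8, -8, 0, -5; range = 0 − (-8) = 8.
v-values: 8, 2, 16, -3; range = 16 − (-3) = 19.
Area = (8 × 19) / 2 = 76.

76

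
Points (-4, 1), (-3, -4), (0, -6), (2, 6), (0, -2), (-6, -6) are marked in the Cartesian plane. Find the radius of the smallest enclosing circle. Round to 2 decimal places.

The minimum enclosing circle of a finite set is fixed by two of the points (as a diameter) or three (as a circumcircle).
The farthest pair is (2, 6)–(-6, -6) with squared distance 208. The circle on this segment as diameter has centre (-2, 0) and r² = 208/4 = 52.
Check (-4, 1): distance² to centre = 5 ≤ 52, so it lies inside.
All remaining points lie in this disk, and no smaller disk contains both endpoints, so this is the minimum enclosing circle.
r = √52 ≈ 7.21.

7.21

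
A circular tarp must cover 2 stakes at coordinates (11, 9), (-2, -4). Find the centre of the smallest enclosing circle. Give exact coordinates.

The smallest circle enclosing two points has them as diameter endpoints.
Centre = midpoint = (4.5, 2.5); r² = |(11, 9)−(-2, -4)|²/4 = 338/4 = 84.5.
Centre = (4.5, 2.5).

(4.5, 2.5)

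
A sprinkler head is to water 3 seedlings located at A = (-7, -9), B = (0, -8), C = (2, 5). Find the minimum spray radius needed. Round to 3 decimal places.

8.322

Side lengths²: AB² = 50, AC² = 277, BC² = 173.
Since AC² = 277 ≥ 173 + 50 = 223, the angle opposite AC is not acute, so the smallest enclosing circle has AC as diameter.
Centre = midpoint of AC = (-2.5, -2), r² = 277/4 = 69.25.
r = √(69.25) ≈ 8.322.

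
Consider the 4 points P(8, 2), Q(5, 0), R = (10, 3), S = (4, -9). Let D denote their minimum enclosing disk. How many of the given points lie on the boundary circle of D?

2

The farthest pair is R–S with squared distance 180. The circle on this segment as diameter has centre (7, -3) and r² = 180/4 = 45.
Check P: distance² to centre = 26 ≤ 45, so it lies inside.
All remaining points lie in this disk, and no smaller disk contains both endpoints, so this is the minimum enclosing circle.
The points at distance exactly r from the centre are R, S — 2 points.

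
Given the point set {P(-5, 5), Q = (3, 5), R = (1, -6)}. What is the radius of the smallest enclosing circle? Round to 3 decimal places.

6.368

Side lengths²: PQ² = 64, PR² = 157, QR² = 125.
Since PR² = 157 < 125 + 64 = 189, the triangle is acute, so the smallest enclosing circle is the circumcircle.
Circumcentre = (-1, 1/22), r² = 19625/484.
r = √(19625/484) ≈ 6.368.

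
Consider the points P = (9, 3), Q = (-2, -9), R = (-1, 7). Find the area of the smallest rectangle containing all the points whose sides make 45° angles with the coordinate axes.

172.5

In coordinates u = x + y, v = x − y the rectangle is axis-aligned; the map (x,y)→(u,v) scales areas by 2.
u-values: 12, -11, 6; range = 12 − (-11) = 23.
v-values: 6, 7, -8; range = 7 − (-8) = 15.
Area = (23 × 15) / 2 = 172.5.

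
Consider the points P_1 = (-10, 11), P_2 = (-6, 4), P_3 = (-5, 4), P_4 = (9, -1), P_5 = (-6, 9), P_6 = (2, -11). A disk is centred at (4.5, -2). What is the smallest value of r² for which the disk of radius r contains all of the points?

The required radius is the distance from (4.5, -2) to the farthest point.
Squared distances: 379.25, 146.25, 126.25, 21.25, 231.25, 87.25.
Maximum is 379.25, attained at P_1.

379.25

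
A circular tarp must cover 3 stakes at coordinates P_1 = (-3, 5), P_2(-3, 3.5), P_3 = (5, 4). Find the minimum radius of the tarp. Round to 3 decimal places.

4.039

Side lengths²: P_1P_2² = 2.25, P_1P_3² = 65, P_2P_3² = 64.25.
Since P_1P_3² = 65 < 64.25 + 2.25 = 66.5, the triangle is acute, so the smallest enclosing circle is the circumcircle.
Circumcentre = (0.96875, 4.25), r² = 16.3134765625.
r = √(16.3134765625) ≈ 4.039.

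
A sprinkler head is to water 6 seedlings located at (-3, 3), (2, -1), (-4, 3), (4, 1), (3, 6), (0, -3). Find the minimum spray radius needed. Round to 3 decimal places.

The minimum enclosing circle is determined by three boundary points: (-4, 3), (3, 6), (0, -3).
Their circumcentre is (2/3, 16/9) with r² = 1885/81.
The farthest remaining point (-3, 3) is at distance² 1210/81 ≤ 1885/81.
r = √(1885/81) ≈ 4.824.

4.824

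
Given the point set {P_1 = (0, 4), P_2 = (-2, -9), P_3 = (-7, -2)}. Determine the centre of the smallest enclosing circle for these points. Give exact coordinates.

Side lengths²: P_1P_2² = 173, P_1P_3² = 85, P_2P_3² = 74.
Since P_1P_2² = 173 ≥ 85 + 74 = 159, the angle opposite P_1P_2 is not acute, so the smallest enclosing circle has P_1P_2 as diameter.
Centre = midpoint of P_1P_2 = (-1, -2.5), r² = 173/4 = 43.25.
Centre = (-1, -2.5).

(-1, -2.5)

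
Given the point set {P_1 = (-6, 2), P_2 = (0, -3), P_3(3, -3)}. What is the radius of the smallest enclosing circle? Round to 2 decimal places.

5.15

Side lengths²: P_1P_2² = 61, P_1P_3² = 106, P_2P_3² = 9.
Since P_1P_3² = 106 ≥ 61 + 9 = 70, the angle opposite P_1P_3 is not acute, so the smallest enclosing circle has P_1P_3 as diameter.
Centre = midpoint of P_1P_3 = (-1.5, -0.5), r² = 106/4 = 26.5.
r = √(26.5) ≈ 5.15.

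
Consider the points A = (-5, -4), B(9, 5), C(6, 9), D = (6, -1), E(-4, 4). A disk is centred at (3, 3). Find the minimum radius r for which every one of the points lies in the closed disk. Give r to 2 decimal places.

10.63

The required radius is the distance from (3, 3) to the farthest point.
Squared distances: 113, 40, 45, 25, 50.
Maximum is 113, attained at A.
r = √113 ≈ 10.63.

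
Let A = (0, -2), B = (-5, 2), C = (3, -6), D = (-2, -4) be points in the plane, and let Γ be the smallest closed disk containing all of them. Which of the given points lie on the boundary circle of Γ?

B, C

By Welzl's lemma the MEC is supported by two points (diametrically opposite) or three points (on a circumcircle).
The farthest pair is B–C with squared distance 128. The circle on this segment as diameter has centre (-1, -2) and r² = 128/4 = 32.
Check A: distance² to centre = 1 ≤ 32, so it lies inside.
All remaining points lie in this disk, and no smaller disk contains both endpoints, so this is the minimum enclosing circle.
The points at distance exactly r from the centre are B, C — 2 points.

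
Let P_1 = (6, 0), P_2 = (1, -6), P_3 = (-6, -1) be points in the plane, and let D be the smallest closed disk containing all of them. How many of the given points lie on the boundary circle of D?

Side lengths²: P_1P_2² = 61, P_1P_3² = 145, P_2P_3² = 74.
Since P_1P_3² = 145 ≥ 74 + 61 = 135, the angle opposite P_1P_3 is not acute, so the smallest enclosing circle has P_1P_3 as diameter.
Centre = midpoint of P_1P_3 = (0, -0.5), r² = 145/4 = 36.25.
The points at distance exactly r from the centre are P_1, P_3 — 2 points.

2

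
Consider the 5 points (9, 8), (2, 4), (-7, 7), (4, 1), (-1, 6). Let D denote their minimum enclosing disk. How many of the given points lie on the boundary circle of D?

2

The minimum enclosing circle of a finite set is fixed by two of the points (as a diameter) or three (as a circumcircle).
The farthest pair is (9, 8)–(-7, 7) with squared distance 257. The circle on this segment as diameter has centre (1, 7.5) and r² = 257/4 = 64.25.
Check (2, 4): distance² to centre = 13.25 ≤ 64.25, so it lies inside.
All remaining points lie in this disk, and no smaller disk contains both endpoints, so this is the minimum enclosing circle.
The points at distance exactly r from the centre are (9, 8), (-7, 7) — 2 points.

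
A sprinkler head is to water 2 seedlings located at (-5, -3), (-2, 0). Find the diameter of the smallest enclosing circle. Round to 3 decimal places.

The smallest circle enclosing two points has them as diameter endpoints.
Centre = midpoint = (-3.5, -1.5); r² = |(-5, -3)−(-2, 0)|²/4 = 18/4 = 4.5.
Diameter = 2r = 2√(4.5) ≈ 4.243.

4.243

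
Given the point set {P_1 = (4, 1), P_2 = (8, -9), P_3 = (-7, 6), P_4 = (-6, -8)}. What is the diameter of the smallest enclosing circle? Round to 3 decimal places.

A smallest enclosing disk is always determined by at most three of the input points on its boundary.
The farthest pair is P_2–P_3 with squared distance 450. The circle on this segment as diameter has centre (0.5, -1.5) and r² = 450/4 = 112.5.
Check P_1: distance² to centre = 18.5 ≤ 112.5, so it lies inside.
All remaining points lie in this disk, and no smaller disk contains both endpoints, so this is the minimum enclosing circle.
Diameter = 2r = 2√(112.5) ≈ 21.213.

21.213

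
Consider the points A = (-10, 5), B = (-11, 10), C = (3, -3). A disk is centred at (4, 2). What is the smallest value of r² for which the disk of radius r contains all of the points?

289

The required radius is the distance from (4, 2) to the farthest point.
Squared distances: 205, 289, 26.
Maximum is 289, attained at B.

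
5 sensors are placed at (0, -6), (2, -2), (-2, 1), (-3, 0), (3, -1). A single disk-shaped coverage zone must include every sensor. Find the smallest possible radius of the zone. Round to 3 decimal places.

A smallest enclosing disk is always determined by at most three of the input points on its boundary.
The minimum enclosing circle is determined by three boundary points: (0, -6), (-2, 1), (3, -1).
Their circumcentre is (-27/62, -145/62) with r² = 26129/1922.
The farthest remaining point (-3, 0) is at distance² 23153/1922 ≤ 26129/1922.
r = √(26129/1922) ≈ 3.687.

3.687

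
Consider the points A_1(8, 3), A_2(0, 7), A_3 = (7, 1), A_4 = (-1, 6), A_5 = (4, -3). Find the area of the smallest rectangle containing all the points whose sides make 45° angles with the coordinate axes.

In coordinates u = x + y, v = x − y the rectangle is axis-aligned; the map (x,y)→(u,v) scales areas by 2.
u-values: 11, 7, 8, 5, 1; range = 11 − 1 = 10.
v-values: 5, -7, 6, -7, 7; range = 7 − (-7) = 14.
Area = (10 × 14) / 2 = 70.

70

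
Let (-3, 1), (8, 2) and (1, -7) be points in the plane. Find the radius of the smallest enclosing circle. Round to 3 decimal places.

6.122

Call the three points A, B, C in the order given.
Side lengths²: AB² = 122, AC² = 80, BC² = 130.
Since BC² = 130 < 122 + 80 = 202, the triangle is acute, so the smallest enclosing circle is the circumcircle.
Circumcentre = (63/23, -26/23), r² = 19825/529.
r = √(19825/529) ≈ 6.122.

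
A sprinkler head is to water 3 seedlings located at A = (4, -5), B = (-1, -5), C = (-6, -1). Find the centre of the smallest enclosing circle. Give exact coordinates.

Side lengths²: AB² = 25, AC² = 116, BC² = 41.
Since AC² = 116 ≥ 41 + 25 = 66, the angle opposite AC is not acute, so the smallest enclosing circle has AC as diameter.
Centre = midpoint of AC = (-1, -3), r² = 116/4 = 29.
Centre = (-1, -3).

(-1, -3)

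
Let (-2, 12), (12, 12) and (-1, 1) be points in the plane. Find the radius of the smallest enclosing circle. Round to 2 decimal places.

8.55

Call the three points A, B, C in the order given.
Side lengths²: AB² = 196, AC² = 122, BC² = 290.
Since BC² = 290 < 196 + 122 = 318, the triangle is acute, so the smallest enclosing circle is the circumcircle.
Circumcentre = (5, 78/11), r² = 8845/121.
r = √(8845/121) ≈ 8.55.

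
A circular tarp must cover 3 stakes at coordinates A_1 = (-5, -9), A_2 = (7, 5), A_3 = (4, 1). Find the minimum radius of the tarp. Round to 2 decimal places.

9.22

Side lengths²: A_1A_2² = 340, A_1A_3² = 181, A_2A_3² = 25.
Since A_1A_2² = 340 ≥ 181 + 25 = 206, the angle opposite A_1A_2 is not acute, so the smallest enclosing circle has A_1A_2 as diameter.
Centre = midpoint of A_1A_2 = (1, -2), r² = 340/4 = 85.
r = √85 ≈ 9.22.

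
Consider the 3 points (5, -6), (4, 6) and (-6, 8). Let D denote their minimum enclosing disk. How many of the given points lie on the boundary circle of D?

Call the three points A, B, C in the order given.
Side lengths²: AB² = 145, AC² = 317, BC² = 104.
Since AC² = 317 ≥ 145 + 104 = 249, the angle opposite AC is not acute, so the smallest enclosing circle has AC as diameter.
Centre = midpoint of AC = (-0.5, 1), r² = 317/4 = 79.25.
The points at distance exactly r from the centre are (5, -6), (-6, 8) — 2 points.

2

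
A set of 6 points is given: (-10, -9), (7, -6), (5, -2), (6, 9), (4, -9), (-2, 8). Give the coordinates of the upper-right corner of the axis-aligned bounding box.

x-range [-10, 7], y-range [-9, 9].
The upper-right corner is (7, 9).

(7, 9)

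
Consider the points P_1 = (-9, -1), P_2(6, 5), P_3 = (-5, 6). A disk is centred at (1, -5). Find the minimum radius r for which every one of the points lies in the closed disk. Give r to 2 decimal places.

The required radius is the distance from (1, -5) to the farthest point.
Squared distances: 116, 125, 157.
Maximum is 157, attained at P_3.
r = √157 ≈ 12.53.

12.53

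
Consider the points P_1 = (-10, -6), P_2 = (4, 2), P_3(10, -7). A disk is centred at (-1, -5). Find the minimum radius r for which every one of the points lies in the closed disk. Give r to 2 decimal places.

11.18

The required radius is the distance from (-1, -5) to the farthest point.
Squared distances: 82, 74, 125.
Maximum is 125, attained at P_3.
r = √125 ≈ 11.18.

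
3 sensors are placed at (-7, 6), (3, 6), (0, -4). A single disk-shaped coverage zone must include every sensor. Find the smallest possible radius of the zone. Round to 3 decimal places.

Call the three points A, B, C in the order given.
Side lengths²: AB² = 100, AC² = 149, BC² = 109.
Since AC² = 149 < 109 + 100 = 209, the triangle is acute, so the smallest enclosing circle is the circumcircle.
Circumcentre = (-2, 2.05), r² = 40.6025.
r = √(40.6025) ≈ 6.372.

6.372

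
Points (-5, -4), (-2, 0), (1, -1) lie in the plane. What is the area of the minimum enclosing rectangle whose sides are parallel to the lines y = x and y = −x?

In coordinates u = x + y, v = x − y the rectangle is axis-aligned; the map (x,y)→(u,v) scales areas by 2.
u-values: -9, -2, 0; range = 0 − (-9) = 9.
v-values: -1, -2, 2; range = 2 − (-2) = 4.
Area = (9 × 4) / 2 = 18.

18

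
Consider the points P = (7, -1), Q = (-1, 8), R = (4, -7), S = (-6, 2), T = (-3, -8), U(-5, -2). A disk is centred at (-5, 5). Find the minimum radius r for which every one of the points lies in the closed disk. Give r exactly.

The required radius is the distance from (-5, 5) to the farthest point.
Squared distances: 180, 25, 225, 10, 173, 49.
Maximum is 225, attained at R.
r = √225 = 15.

15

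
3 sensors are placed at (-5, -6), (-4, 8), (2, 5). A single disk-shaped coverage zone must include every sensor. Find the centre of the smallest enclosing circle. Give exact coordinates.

(-219/58, 55/58)

Call the three points A, B, C in the order given.
Side lengths²: AB² = 197, AC² = 170, BC² = 45.
Since AB² = 197 < 170 + 45 = 215, the triangle is acute, so the smallest enclosing circle is the circumcircle.
Circumcentre = (-219/58, 55/58), r² = 83725/1682.
Centre = (-219/58, 55/58).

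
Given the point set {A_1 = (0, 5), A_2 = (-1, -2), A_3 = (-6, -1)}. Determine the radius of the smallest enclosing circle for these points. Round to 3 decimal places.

4.249

Side lengths²: A_1A_2² = 50, A_1A_3² = 72, A_2A_3² = 26.
Since A_1A_3² = 72 < 50 + 26 = 76, the triangle is acute, so the smallest enclosing circle is the circumcircle.
Circumcentre = (-17/6, 11/6), r² = 325/18.
r = √(325/18) ≈ 4.249.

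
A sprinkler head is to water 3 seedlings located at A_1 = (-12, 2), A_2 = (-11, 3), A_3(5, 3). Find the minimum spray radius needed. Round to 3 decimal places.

Side lengths²: A_1A_2² = 2, A_1A_3² = 290, A_2A_3² = 256.
Since A_1A_3² = 290 ≥ 256 + 2 = 258, the angle opposite A_1A_3 is not acute, so the smallest enclosing circle has A_1A_3 as diameter.
Centre = midpoint of A_1A_3 = (-3.5, 2.5), r² = 290/4 = 72.5.
r = √(72.5) ≈ 8.515.

8.515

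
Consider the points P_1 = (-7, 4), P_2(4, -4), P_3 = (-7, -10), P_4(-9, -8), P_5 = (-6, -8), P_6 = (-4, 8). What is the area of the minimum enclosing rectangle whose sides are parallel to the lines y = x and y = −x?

210

In coordinates u = x + y, v = x − y the rectangle is axis-aligned; the map (x,y)→(u,v) scales areas by 2.
u-values: -3, 0, -17, -17, -14, 4; range = 4 − (-17) = 21.
v-values: -11, 8, 3, -1, 2, -12; range = 8 − (-12) = 20.
Area = (21 × 20) / 2 = 210.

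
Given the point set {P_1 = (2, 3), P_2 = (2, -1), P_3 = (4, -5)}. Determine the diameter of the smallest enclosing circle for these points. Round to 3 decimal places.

8.246

Side lengths²: P_1P_2² = 16, P_1P_3² = 68, P_2P_3² = 20.
Since P_1P_3² = 68 ≥ 20 + 16 = 36, the angle opposite P_1P_3 is not acute, so the smallest enclosing circle has P_1P_3 as diameter.
Centre = midpoint of P_1P_3 = (3, -1), r² = 68/4 = 17.
Diameter = 2r = 2√17 ≈ 8.246.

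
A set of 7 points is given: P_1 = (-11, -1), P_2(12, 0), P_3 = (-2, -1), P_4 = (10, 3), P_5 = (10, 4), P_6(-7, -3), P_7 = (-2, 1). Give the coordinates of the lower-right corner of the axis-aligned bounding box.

(12, -3)

x-range [-11, 12], y-range [-3, 4].
The lower-right corner is (12, -3).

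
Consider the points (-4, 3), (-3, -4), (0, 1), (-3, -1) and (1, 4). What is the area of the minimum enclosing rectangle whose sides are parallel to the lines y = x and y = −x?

In coordinates u = x + y, v = x − y the rectangle is axis-aligned; the map (x,y)→(u,v) scales areas by 2.
u-values: -1, -7, 1, -4, 5; range = 5 − (-7) = 12.
v-values: -7, 1, -1, -2, -3; range = 1 − (-7) = 8.
Area = (12 × 8) / 2 = 48.

48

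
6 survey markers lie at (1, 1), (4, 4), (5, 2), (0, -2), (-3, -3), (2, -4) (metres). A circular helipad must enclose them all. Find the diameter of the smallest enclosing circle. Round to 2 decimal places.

9.90

By Welzl's lemma the MEC is supported by two points (diametrically opposite) or three points (on a circumcircle).
The farthest pair is (4, 4)–(-3, -3) with squared distance 98. The circle on this segment as diameter has centre (0.5, 0.5) and r² = 98/4 = 24.5.
Check (1, 1): distance² to centre = 0.5 ≤ 24.5, so it lies inside.
All remaining points lie in this disk, and no smaller disk contains both endpoints, so this is the minimum enclosing circle.
Diameter = 2r = 2√(24.5) ≈ 9.90.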